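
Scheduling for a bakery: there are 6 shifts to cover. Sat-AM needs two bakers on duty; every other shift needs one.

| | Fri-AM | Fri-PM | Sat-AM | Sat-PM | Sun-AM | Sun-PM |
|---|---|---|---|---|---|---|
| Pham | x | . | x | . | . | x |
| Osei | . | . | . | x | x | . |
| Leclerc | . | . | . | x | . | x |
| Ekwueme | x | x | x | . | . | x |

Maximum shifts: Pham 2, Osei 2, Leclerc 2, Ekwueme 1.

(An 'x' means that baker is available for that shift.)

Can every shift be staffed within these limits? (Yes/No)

No

Total capacity is 7 and 7 slots are needed, so capacity alone doesn't rule it out.
Shifts {Fri-PM, Sat-AM} need 3 worker-slots in total, but the bakers available for any of those shifts (Pham and Ekwueme) can supply at most 2 among them. So no valid schedule exists.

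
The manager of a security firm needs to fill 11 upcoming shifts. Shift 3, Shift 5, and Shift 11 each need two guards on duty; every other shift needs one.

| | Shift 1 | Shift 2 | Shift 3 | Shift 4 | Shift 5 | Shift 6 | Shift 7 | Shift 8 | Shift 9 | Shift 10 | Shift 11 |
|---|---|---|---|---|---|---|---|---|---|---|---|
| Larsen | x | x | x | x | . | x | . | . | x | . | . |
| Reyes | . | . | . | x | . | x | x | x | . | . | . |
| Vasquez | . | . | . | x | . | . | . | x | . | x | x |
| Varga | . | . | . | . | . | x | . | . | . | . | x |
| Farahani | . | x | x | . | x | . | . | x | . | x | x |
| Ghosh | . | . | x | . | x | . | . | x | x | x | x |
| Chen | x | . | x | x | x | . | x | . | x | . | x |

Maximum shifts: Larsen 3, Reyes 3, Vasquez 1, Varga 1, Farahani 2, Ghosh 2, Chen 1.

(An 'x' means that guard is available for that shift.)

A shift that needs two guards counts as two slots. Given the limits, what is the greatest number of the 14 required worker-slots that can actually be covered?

13

Total capacity across all guards is 3+3+1+1+2+2+1 = 13, and 14 slots are needed, so at most 13 can be filled.
An assignment achieving 13: Shift 1→Larsen, Shift 2→Larsen, Shift 3→Farahani+Chen, Shift 4→Reyes, Shift 5→Farahani+Ghosh, Shift 6→Larsen, Shift 7→Reyes, Shift 8→Reyes, Shift 9→Ghosh, Shift 10→Vasquez, Shift 11→Varga.
Loads: Larsen 3/3, Reyes 3/3, Vasquez 1/1, Varga 1/1, Farahani 2/2, Ghosh 2/2, Chen 1/1.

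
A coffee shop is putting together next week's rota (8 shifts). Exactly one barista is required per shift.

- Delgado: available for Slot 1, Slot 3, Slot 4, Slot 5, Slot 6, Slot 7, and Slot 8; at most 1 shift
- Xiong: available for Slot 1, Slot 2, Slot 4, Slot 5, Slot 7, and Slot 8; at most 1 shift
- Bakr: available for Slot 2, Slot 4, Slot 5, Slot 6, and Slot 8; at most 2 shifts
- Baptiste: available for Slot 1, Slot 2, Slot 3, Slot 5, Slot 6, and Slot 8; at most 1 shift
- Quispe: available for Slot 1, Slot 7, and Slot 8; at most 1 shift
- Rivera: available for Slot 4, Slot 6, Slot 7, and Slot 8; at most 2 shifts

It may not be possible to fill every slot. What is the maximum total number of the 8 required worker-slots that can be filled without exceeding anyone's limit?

8

Total capacity across all baristas is 1+1+2+1+1+2 = 8, and 8 slots are needed, so at most 8 can be filled.
An assignment achieving 8: Slot 1→Baptiste, Slot 2→Xiong, Slot 3→Delgado, Slot 4→Bakr, Slot 5→Bakr, Slot 6→Rivera, Slot 7→Quispe, Slot 8→Rivera.
Loads: Delgado 1/1, Xiong 1/1, Bakr 2/2, Baptiste 1/1, Quispe 1/1, Rivera 2/2.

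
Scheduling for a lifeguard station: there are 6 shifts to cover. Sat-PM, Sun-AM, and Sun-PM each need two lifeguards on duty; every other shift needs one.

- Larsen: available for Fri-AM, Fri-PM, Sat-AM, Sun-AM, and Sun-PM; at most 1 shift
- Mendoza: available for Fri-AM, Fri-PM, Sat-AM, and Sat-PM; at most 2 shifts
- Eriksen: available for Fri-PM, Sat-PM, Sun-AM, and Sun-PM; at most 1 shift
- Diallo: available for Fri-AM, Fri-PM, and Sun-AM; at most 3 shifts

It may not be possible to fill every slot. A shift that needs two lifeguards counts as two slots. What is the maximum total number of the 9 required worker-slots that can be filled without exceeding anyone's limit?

Total capacity across all lifeguards is 1+2+1+3 = 7, and 9 slots are needed, so at most 7 can be filled.
An assignment achieving 7: Fri-AM→Diallo, Fri-PM→Diallo, Sat-AM→Mendoza, Sat-PM→Mendoza+Eriksen, Sun-AM→Diallo, Sun-PM→Larsen.
Loads: Larsen 1/1, Mendoza 2/2, Eriksen 1/1, Diallo 3/3.

7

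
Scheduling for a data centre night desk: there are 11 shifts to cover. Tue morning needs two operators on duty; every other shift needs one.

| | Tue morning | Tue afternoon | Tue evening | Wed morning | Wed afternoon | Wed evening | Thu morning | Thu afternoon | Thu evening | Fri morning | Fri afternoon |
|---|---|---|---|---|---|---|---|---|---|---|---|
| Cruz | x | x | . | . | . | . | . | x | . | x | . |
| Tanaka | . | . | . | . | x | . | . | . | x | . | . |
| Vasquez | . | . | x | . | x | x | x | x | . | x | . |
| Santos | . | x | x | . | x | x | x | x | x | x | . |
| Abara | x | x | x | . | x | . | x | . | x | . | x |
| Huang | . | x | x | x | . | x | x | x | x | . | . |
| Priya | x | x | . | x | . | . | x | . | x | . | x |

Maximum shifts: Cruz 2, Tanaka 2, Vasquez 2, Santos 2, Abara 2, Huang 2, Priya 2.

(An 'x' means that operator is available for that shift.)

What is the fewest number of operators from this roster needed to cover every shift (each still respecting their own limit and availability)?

6

12 slots to fill and no one can take more than 2, so at least ⌈12/2⌉ = 6 operators are needed.
Cruz, Tanaka, Vasquez, Santos, Abara, and Huang alone can cover everything: Tue morning→Cruz+Abara, Tue afternoon→Santos, Tue evening→Vasquez, Wed morning→Huang, Wed afternoon→Tanaka, Wed evening→Vasquez, Thu morning→Santos, Thu afternoon→Huang, Thu evening→Tanaka, Fri morning→Cruz, Fri afternoon→Abara.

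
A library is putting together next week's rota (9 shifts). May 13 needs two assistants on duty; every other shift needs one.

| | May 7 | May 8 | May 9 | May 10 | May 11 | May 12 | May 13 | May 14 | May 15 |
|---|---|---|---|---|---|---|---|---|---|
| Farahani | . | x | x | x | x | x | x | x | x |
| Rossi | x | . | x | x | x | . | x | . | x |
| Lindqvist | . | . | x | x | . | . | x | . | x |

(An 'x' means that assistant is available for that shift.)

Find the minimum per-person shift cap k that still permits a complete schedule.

4

With 3 assistants and 10 worker-slots to fill, someone must work at least ⌈10/3⌉ = 4 shifts, so k ≥ 4.
k = 4 works: May 7→Rossi, May 8→Farahani, May 9→Rossi, May 10→Rossi, May 11→Farahani, May 12→Farahani, May 13→Rossi+Lindqvist, May 14→Farahani, May 15→Lindqvist.
Loads: Farahani 4, Rossi 4, Lindqvist 2 — all ≤ 4.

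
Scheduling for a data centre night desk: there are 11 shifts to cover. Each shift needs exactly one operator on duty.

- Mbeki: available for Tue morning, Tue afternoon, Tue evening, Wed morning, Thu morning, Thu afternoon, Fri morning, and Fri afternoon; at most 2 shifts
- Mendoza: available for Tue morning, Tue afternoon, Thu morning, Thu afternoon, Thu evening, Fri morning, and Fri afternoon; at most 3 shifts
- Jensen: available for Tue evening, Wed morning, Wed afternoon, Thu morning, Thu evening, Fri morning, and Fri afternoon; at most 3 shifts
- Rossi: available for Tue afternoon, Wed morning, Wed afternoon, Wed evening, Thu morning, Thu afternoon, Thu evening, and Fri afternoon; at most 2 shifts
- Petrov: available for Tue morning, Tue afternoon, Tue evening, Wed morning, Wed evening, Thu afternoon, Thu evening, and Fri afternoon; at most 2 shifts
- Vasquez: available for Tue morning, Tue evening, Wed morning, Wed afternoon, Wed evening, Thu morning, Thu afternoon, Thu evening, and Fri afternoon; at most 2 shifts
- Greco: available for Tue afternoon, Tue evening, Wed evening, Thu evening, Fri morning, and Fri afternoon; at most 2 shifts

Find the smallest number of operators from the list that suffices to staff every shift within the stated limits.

11 slots to fill and no one can take more than 3, so at least ⌈11/3⌉ = 4 operators are needed.
Any 4 operators together have capacity at most 3+3+2+2 = 10 < 11 slots, so 4 can never suffice.
Mbeki, Mendoza, Jensen, Rossi, and Petrov alone can cover everything: Tue morning→Mbeki, Tue afternoon→Mendoza, Tue evening→Mbeki, Wed morning→Jensen, Wed afternoon→Jensen, Wed evening→Rossi, Thu morning→Mendoza, Thu afternoon→Rossi, Thu evening→Jensen, Fri morning→Mendoza, Fri afternoon→Petrov.

5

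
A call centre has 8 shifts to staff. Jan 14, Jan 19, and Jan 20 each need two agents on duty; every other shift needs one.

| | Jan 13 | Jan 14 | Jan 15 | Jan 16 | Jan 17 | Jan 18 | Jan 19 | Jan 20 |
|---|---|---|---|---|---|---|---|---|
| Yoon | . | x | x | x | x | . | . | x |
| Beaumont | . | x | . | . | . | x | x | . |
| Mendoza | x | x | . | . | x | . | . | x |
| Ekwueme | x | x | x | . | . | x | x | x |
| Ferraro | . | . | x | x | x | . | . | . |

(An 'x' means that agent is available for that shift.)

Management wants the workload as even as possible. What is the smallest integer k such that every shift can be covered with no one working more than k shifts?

With 5 agents and 11 worker-slots to fill, someone must work at least ⌈11/5⌉ = 3 shifts, so k ≥ 3.
k = 3 works: Jan 13→Mendoza, Jan 14→Beaumont+Mendoza, Jan 15→Yoon, Jan 16→Yoon, Jan 17→Yoon, Jan 18→Beaumont, Jan 19→Beaumont+Ekwueme, Jan 20→Mendoza+Ekwueme.
Loads: Yoon 3, Beaumont 3, Mendoza 3, Ekwueme 2, Ferraro 0 — all ≤ 3.

3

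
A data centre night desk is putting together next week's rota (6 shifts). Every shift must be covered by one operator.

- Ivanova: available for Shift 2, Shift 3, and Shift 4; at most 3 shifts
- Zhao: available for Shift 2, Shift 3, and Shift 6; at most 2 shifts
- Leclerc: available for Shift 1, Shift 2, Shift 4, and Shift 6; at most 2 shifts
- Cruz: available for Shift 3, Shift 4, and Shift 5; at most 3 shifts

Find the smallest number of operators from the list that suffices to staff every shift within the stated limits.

6 slots to fill and no one can take more than 3, so at least ⌈6/3⌉ = 2 operators are needed.
No set of 2 operators can cover every shift (each such set leaves at least one shift with no one available or exceeds a cap).
Ivanova, Leclerc, and Cruz alone can cover everything: Shift 1→Leclerc, Shift 2→Ivanova, Shift 3→Ivanova, Shift 4→Ivanova, Shift 5→Cruz, Shift 6→Leclerc.

3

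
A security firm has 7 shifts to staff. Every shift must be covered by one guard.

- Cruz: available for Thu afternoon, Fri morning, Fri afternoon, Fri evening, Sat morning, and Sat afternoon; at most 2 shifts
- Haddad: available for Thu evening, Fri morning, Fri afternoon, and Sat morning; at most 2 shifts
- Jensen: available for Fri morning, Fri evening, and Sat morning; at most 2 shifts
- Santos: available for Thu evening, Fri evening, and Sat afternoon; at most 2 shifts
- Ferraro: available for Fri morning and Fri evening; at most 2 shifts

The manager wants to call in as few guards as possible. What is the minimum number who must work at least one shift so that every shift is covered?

7 slots to fill and no one can take more than 2, so at least ⌈7/2⌉ = 4 guards are needed.
Cruz, Haddad, Jensen, and Santos alone can cover everything: Thu afternoon→Cruz, Thu evening→Haddad, Fri morning→Haddad, Fri afternoon→Cruz, Fri evening→Jensen, Sat morning→Jensen, Sat afternoon→Santos.

4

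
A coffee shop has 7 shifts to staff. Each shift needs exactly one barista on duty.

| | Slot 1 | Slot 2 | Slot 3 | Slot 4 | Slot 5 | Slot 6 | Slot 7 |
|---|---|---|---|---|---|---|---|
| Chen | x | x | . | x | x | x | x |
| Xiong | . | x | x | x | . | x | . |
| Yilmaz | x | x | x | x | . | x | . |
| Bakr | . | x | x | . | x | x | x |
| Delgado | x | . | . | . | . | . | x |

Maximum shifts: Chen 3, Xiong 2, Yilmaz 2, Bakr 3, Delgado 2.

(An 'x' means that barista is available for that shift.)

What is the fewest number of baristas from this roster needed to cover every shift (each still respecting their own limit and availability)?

7 slots to fill and no one can take more than 3, so at least ⌈7/3⌉ = 3 baristas are needed.
Chen, Xiong, and Yilmaz alone can cover everything: Slot 1→Chen, Slot 2→Xiong, Slot 3→Xiong, Slot 4→Yilmaz, Slot 5→Chen, Slot 6→Yilmaz, Slot 7→Chen.

3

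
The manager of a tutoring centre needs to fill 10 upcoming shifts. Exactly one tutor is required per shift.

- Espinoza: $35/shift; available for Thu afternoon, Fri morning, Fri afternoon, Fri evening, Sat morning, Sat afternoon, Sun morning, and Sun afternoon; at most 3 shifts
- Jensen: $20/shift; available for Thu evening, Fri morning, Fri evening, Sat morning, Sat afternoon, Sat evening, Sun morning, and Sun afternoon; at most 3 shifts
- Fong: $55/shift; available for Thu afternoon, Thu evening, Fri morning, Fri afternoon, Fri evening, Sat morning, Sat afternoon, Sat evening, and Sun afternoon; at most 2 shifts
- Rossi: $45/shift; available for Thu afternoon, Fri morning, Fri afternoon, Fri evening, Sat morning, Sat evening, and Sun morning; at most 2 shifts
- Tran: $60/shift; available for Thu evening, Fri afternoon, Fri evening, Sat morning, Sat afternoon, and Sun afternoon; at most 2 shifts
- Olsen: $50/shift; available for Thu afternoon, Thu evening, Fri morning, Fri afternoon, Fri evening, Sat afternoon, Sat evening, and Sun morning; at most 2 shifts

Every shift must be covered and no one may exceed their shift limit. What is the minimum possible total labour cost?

Picking the cheapest available tutor for each shift independently would cost $230, but that ignores the shift limits.
An optimal schedule: Thu afternoon→Espinoza, Thu evening→Jensen, Fri morning→Espinoza, Fri afternoon→Rossi, Fri evening→Olsen, Sat morning→Rossi, Sat afternoon→Olsen, Sat evening→Jensen, Sun morning→Jensen, Sun afternoon→Espinoza.
Total: 35 + 20 + 35 + 45 + 50 + 45 + 50 + 20 + 20 + 35 = $355.

$355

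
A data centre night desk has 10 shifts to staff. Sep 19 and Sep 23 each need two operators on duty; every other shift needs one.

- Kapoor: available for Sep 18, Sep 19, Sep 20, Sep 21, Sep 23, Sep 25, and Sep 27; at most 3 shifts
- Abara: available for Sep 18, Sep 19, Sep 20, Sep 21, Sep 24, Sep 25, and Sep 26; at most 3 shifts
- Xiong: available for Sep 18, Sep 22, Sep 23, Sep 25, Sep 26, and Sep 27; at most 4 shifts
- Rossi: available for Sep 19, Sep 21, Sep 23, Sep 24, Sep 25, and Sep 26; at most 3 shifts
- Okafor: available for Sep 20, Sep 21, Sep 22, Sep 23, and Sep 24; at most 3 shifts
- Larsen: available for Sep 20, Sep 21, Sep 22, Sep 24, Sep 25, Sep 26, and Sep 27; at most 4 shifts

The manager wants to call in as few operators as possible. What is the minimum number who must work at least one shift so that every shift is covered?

12 slots to fill and no one can take more than 4, so at least ⌈12/4⌉ = 3 operators are needed.
Any 3 operators together have capacity at most 4+4+3 = 11 < 12 slots, so 3 can never suffice.
Kapoor, Abara, Xiong, and Rossi alone can cover everything: Sep 18→Kapoor, Sep 19→Abara+Rossi, Sep 20→Kapoor, Sep 21→Abara, Sep 22→Xiong, Sep 23→Xiong+Rossi, Sep 24→Abara, Sep 25→Xiong, Sep 26→Xiong, Sep 27→Kapoor.

4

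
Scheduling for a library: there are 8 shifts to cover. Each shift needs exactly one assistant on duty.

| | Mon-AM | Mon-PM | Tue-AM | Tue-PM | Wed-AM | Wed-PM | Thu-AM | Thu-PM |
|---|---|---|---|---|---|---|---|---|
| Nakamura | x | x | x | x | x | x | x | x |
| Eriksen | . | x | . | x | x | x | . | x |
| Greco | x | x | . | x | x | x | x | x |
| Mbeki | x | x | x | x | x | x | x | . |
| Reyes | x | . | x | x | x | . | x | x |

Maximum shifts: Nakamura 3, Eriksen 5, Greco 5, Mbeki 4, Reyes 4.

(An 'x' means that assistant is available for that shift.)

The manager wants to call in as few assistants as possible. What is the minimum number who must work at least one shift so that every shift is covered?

8 slots to fill and no one can take more than 5, so at least ⌈8/5⌉ = 2 assistants are needed.
Nakamura and Eriksen alone can cover everything: Mon-AM→Nakamura, Mon-PM→Eriksen, Tue-AM→Nakamura, Tue-PM→Eriksen, Wed-AM→Eriksen, Wed-PM→Eriksen, Thu-AM→Nakamura, Thu-PM→Eriksen.

2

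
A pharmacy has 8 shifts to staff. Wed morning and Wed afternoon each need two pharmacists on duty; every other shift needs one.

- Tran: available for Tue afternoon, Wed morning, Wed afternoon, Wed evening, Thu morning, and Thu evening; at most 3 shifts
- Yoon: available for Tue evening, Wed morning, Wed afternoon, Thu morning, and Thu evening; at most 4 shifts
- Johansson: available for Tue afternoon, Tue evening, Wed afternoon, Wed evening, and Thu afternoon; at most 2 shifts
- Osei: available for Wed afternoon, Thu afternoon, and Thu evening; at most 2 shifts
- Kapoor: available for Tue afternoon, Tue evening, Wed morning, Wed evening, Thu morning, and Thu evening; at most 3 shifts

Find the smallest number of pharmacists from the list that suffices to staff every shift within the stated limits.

4

10 slots to fill and no one can take more than 4, so at least ⌈10/4⌉ = 3 pharmacists are needed.
No set of 3 pharmacists can cover every shift (each such set leaves at least one shift with no one available or exceeds a cap).
Tran, Yoon, Johansson, and Osei alone can cover everything: Tue afternoon→Tran, Tue evening→Yoon, Wed morning→Tran+Yoon, Wed afternoon→Johansson+Osei, Wed evening→Tran, Thu morning→Yoon, Thu afternoon→Johansson, Thu evening→Yoon.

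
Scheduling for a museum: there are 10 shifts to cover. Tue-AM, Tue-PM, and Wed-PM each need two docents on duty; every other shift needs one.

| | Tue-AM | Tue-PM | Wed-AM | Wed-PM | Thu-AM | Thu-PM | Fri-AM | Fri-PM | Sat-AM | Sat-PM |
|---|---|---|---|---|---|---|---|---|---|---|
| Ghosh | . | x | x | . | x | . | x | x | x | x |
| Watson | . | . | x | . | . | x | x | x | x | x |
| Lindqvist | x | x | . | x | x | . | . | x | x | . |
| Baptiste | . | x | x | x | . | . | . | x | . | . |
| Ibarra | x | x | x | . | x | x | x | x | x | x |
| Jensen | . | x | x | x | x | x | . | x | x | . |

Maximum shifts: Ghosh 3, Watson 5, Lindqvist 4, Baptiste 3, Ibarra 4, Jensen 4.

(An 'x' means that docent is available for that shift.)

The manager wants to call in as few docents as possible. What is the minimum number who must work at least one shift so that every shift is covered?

4

13 slots to fill and no one can take more than 5, so at least ⌈13/5⌉ = 3 docents are needed.
No set of 3 docents can cover every shift (each such set leaves at least one shift with no one available or exceeds a cap).
Ghosh, Lindqvist, Baptiste, and Ibarra alone can cover everything: Tue-AM→Lindqvist+Ibarra, Tue-PM→Baptiste+Ibarra, Wed-AM→Ghosh, Wed-PM→Lindqvist+Baptiste, Thu-AM→Lindqvist, Thu-PM→Ibarra, Fri-AM→Ghosh, Fri-PM→Baptiste, Sat-AM→Lindqvist, Sat-PM→Ghosh.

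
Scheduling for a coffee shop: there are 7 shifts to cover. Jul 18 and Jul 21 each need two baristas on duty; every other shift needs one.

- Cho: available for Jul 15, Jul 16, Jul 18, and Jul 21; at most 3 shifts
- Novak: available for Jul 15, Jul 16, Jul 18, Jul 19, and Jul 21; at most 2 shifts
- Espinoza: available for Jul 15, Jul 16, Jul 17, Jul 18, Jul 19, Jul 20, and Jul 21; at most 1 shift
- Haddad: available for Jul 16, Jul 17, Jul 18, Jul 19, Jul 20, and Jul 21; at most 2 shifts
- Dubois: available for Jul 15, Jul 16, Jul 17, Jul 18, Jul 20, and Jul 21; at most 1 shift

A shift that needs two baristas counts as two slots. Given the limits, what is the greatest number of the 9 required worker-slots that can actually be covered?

Total capacity across all baristas is 3+2+1+2+1 = 9, and 9 slots are needed, so at most 9 can be filled.
An assignment achieving 9: Jul 15→Cho, Jul 16→Cho, Jul 17→Espinoza, Jul 18→Cho+Novak, Jul 19→Novak, Jul 20→Haddad, Jul 21→Haddad+Dubois.
Loads: Cho 3/3, Novak 2/2, Espinoza 1/1, Haddad 2/2, Dubois 1/1.

9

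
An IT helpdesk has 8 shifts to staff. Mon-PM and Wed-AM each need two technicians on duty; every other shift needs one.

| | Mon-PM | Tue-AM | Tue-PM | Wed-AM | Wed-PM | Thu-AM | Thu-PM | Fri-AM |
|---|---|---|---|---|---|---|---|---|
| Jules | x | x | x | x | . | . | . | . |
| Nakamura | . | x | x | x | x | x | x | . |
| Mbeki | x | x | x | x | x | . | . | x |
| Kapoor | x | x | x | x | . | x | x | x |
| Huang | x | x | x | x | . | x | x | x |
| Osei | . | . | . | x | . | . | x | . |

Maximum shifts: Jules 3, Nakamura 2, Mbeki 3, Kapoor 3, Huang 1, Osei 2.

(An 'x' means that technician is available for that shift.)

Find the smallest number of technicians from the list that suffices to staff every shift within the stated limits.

10 slots to fill and no one can take more than 3, so at least ⌈10/3⌉ = 4 technicians are needed.
Jules, Nakamura, Mbeki, and Kapoor alone can cover everything: Mon-PM→Jules+Mbeki, Tue-AM→Jules, Tue-PM→Jules, Wed-AM→Mbeki+Kapoor, Wed-PM→Nakamura, Thu-AM→Nakamura, Thu-PM→Kapoor, Fri-AM→Mbeki.

4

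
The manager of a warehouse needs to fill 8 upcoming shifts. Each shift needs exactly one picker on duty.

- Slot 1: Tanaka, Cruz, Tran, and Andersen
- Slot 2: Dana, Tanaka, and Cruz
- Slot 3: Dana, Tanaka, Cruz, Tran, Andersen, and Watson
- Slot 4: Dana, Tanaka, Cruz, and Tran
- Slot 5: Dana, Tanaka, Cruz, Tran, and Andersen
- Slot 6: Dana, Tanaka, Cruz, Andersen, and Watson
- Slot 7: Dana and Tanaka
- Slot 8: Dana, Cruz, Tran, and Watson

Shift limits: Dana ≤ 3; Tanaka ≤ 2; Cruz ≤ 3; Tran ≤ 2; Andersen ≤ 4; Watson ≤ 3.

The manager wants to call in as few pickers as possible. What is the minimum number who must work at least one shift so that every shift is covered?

3

8 slots to fill and no one can take more than 4, so at least ⌈8/4⌉ = 2 pickers are needed.
Any 2 pickers together have capacity at most 4+3 = 7 < 8 slots, so 2 can never suffice.
Dana, Tanaka, and Cruz alone can cover everything: Slot 1→Tanaka, Slot 2→Dana, Slot 3→Tanaka, Slot 4→Cruz, Slot 5→Cruz, Slot 6→Cruz, Slot 7→Dana, Slot 8→Dana.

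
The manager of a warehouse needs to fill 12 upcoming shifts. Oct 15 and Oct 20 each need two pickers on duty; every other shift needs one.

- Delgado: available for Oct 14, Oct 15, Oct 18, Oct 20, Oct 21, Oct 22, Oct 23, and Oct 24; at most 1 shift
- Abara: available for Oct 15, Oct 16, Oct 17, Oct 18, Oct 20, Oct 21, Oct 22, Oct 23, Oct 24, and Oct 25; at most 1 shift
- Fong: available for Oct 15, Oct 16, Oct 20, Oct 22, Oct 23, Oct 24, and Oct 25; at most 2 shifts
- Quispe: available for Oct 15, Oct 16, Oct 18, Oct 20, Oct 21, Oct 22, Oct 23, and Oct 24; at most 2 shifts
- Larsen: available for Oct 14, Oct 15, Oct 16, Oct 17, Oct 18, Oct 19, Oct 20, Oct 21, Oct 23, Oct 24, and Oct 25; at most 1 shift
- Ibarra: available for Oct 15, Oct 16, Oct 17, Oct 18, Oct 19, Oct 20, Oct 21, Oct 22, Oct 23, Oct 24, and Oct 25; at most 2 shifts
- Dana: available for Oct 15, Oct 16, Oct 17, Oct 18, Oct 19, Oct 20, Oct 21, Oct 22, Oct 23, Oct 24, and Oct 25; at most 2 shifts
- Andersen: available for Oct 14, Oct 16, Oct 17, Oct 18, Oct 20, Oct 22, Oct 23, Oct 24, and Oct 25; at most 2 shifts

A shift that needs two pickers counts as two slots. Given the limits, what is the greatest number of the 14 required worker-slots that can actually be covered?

Total capacity across all pickers is 1+1+2+2+1+2+2+2 = 13, and 14 slots are needed, so at most 13 can be filled.
An assignment achieving 13: Oct 14→Delgado, Oct 15→Fong+Quispe, Oct 16→Ibarra, Oct 17→Abara, Oct 18→Ibarra, Oct 19→Larsen, Oct 20→Dana+Andersen, Oct 21→Quispe, Oct 22→Dana, Oct 23→Andersen, Oct 25→Fong.
Loads: Delgado 1/1, Abara 1/1, Fong 2/2, Quispe 2/2, Larsen 1/1, Ibarra 2/2, Dana 2/2, Andersen 2/2.

13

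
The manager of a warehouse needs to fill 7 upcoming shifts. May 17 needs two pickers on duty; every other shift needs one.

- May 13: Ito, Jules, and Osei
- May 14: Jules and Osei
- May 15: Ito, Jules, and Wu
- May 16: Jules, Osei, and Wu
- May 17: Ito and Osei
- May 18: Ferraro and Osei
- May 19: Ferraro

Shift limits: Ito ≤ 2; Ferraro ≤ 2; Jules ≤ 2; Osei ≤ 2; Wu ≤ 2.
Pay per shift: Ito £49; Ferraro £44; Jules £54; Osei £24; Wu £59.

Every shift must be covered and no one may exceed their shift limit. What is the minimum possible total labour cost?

May 17 can only be covered by Ito and Osei, so that assignment is forced.
May 19 can only be covered by Ferraro, so that assignment is forced.
Picking the cheapest available picker for each shift independently would cost £262, but that ignores the shift limits.
An optimal schedule: May 13→Ito, May 14→Jules, May 15→Jules, May 16→Osei, May 17→Ito+Osei, May 18→Ferraro, May 19→Ferraro.
Total: 49 + 54 + 54 + 24 + 49 + 24 + 44 + 44 = £342.

£342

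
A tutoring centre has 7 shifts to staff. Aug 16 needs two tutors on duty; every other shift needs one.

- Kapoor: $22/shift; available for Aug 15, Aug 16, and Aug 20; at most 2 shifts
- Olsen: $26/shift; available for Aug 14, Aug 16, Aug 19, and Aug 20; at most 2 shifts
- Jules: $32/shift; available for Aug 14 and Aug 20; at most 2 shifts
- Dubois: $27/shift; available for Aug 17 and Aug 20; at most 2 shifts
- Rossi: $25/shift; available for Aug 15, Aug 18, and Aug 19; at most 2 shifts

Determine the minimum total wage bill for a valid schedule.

Aug 16 can only be covered by Kapoor and Olsen, so that assignment is forced.
Aug 17 can only be covered by Dubois, so that assignment is forced.
Aug 18 can only be covered by Rossi, so that assignment is forced.
Picking the cheapest available tutor for each shift independently would cost $195, but that ignores the shift limits.
An optimal schedule: Aug 14→Olsen, Aug 15→Kapoor, Aug 16→Kapoor+Olsen, Aug 17→Dubois, Aug 18→Rossi, Aug 19→Rossi, Aug 20→Dubois.
Total: 26 + 22 + 22 + 26 + 27 + 25 + 25 + 27 = $200.

$200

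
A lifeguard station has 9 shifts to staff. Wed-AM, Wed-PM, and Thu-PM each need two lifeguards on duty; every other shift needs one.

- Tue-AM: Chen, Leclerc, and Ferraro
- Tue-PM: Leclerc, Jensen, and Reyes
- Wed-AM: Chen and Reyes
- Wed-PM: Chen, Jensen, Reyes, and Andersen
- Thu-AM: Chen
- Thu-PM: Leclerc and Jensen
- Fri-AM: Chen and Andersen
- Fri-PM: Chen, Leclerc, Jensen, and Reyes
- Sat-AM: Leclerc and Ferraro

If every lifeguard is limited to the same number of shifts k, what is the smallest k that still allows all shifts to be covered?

With 6 lifeguards and 12 worker-slots to fill, someone must work at least ⌈12/6⌉ = 2 shifts, so k ≥ 2.
k = 2 works: Tue-AM→Ferraro, Tue-PM→Leclerc, Wed-AM→Chen+Reyes, Wed-PM→Reyes+Andersen, Thu-AM→Chen, Thu-PM→Leclerc+Jensen, Fri-AM→Andersen, Fri-PM→Jensen, Sat-AM→Ferraro.
Loads: Chen 2, Leclerc 2, Ferraro 2, Jensen 2, Reyes 2, Andersen 2 — all ≤ 2.

2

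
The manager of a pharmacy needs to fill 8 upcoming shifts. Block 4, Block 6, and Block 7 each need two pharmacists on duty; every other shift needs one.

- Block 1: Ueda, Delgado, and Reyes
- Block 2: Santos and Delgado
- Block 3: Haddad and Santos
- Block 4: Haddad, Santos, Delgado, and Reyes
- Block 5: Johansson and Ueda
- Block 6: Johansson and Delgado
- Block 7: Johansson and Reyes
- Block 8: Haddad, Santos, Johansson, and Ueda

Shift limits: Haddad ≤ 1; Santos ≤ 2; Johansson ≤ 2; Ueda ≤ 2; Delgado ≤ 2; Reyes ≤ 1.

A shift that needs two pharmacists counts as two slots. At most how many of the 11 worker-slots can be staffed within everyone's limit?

10

Total capacity across all pharmacists is 1+2+2+2+2+1 = 10, and 11 slots are needed, so at most 10 can be filled.
An assignment achieving 10: Block 1→Ueda, Block 2→Santos, Block 3→Haddad, Block 4→Santos+Delgado, Block 5→Johansson, Block 6→Johansson+Delgado, Block 7→Reyes, Block 8→Ueda.
Loads: Haddad 1/1, Santos 2/2, Johansson 2/2, Ueda 2/2, Delgado 2/2, Reyes 1/1.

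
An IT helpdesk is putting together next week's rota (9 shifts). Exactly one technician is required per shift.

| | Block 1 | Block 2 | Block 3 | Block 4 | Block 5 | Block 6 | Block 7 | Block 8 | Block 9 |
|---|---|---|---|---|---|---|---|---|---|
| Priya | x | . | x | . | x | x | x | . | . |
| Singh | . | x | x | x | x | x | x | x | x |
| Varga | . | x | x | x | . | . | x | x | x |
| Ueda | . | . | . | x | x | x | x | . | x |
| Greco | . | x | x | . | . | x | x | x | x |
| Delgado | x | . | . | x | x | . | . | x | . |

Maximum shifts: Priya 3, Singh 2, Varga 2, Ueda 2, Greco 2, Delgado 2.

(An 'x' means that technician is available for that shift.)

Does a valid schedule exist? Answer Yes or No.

Yes

One valid schedule: Block 1→Priya, Block 2→Singh, Block 3→Priya, Block 4→Singh, Block 5→Priya, Block 6→Ueda, Block 7→Ueda, Block 8→Varga, Block 9→Varga.
Loads: Priya 3/3, Singh 2/2, Varga 2/2, Ueda 2/2, Greco 0/2, Delgado 0/2 — all within limits.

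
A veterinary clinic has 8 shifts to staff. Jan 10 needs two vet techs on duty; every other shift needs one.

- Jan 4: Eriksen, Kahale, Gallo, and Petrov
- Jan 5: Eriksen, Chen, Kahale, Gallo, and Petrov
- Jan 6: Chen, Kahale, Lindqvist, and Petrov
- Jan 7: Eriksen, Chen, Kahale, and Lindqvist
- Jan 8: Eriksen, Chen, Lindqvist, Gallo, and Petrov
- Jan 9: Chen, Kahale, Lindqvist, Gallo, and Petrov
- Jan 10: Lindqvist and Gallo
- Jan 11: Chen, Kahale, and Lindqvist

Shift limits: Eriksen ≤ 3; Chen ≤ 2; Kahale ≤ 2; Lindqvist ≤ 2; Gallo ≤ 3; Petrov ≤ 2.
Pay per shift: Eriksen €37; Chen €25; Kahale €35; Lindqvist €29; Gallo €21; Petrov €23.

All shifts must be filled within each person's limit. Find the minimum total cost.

€217

Jan 10 can only be covered by Lindqvist and Gallo, so that assignment is forced.
Picking the cheapest available vet tech for each shift independently would cost €207, but that ignores the shift limits.
An optimal schedule: Jan 4→Gallo, Jan 5→Gallo, Jan 6→Petrov, Jan 7→Chen, Jan 8→Petrov, Jan 9→Lindqvist, Jan 10→Gallo+Lindqvist, Jan 11→Chen.
Total: 21 + 21 + 23 + 25 + 23 + 29 + 21 + 29 + 25 = €217.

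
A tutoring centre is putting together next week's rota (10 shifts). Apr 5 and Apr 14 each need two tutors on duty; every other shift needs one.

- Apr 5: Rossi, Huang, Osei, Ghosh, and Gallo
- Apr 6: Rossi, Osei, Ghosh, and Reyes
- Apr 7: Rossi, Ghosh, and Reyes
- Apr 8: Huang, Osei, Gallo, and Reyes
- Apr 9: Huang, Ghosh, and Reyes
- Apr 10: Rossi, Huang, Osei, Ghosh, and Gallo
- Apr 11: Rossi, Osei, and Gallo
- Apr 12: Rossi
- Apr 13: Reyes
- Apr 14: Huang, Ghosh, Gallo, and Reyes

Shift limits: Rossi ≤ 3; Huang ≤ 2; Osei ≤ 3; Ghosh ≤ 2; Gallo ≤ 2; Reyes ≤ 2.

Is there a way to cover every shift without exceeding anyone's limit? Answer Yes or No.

Apr 12 can only be covered by Rossi, so that assignment is forced.
Apr 13 can only be covered by Reyes, so that assignment is forced.
One valid schedule: Apr 5→Osei+Ghosh, Apr 6→Osei, Apr 7→Rossi, Apr 8→Huang, Apr 9→Huang, Apr 10→Osei, Apr 11→Rossi, Apr 12→Rossi, Apr 13→Reyes, Apr 14→Ghosh+Gallo.
Loads: Rossi 3/3, Huang 2/2, Osei 3/3, Ghosh 2/2, Gallo 1/2, Reyes 1/2 — all within limits.

Yes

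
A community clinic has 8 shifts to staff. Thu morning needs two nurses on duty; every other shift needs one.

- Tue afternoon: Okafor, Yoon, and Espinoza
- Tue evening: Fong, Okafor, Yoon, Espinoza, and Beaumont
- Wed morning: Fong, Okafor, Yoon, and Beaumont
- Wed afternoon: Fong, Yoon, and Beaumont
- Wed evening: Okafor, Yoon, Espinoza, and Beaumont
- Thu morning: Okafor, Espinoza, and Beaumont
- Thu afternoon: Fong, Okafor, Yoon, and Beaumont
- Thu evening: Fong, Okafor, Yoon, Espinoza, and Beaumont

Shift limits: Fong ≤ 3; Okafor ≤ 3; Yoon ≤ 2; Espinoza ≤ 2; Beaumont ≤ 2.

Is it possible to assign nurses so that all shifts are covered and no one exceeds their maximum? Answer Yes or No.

One valid schedule: Tue afternoon→Okafor, Tue evening→Yoon, Wed morning→Fong, Wed afternoon→Fong, Wed evening→Okafor, Thu morning→Okafor+Espinoza, Thu afternoon→Fong, Thu evening→Yoon.
Loads: Fong 3/3, Okafor 3/3, Yoon 2/2, Espinoza 1/2, Beaumont 0/2 — all within limits.

Yes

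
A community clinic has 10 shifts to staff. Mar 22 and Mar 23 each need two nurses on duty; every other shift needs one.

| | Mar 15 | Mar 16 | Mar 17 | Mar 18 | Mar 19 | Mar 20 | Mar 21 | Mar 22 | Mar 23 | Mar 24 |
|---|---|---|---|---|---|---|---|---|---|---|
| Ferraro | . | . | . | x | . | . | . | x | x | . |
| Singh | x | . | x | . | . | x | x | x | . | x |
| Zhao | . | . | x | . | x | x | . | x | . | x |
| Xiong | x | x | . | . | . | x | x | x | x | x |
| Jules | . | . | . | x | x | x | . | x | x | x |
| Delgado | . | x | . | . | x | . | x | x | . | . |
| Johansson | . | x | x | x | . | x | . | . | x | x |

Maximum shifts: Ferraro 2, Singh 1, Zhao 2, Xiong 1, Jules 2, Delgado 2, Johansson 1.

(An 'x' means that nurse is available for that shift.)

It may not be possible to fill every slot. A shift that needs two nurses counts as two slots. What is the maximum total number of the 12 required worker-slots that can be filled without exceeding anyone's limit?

11

Total capacity across all nurses is 2+1+2+1+2+2+1 = 11, and 12 slots are needed, so at most 11 can be filled.
An assignment achieving 11: Mar 15→Singh, Mar 16→Xiong, Mar 17→Zhao, Mar 18→Ferraro, Mar 19→Zhao, Mar 20→Jules, Mar 21→Delgado, Mar 22→Delgado, Mar 23→Ferraro+Jules, Mar 24→Johansson.
Loads: Ferraro 2/2, Singh 1/1, Zhao 2/2, Xiong 1/1, Jules 2/2, Delgado 2/2, Johansson 1/1.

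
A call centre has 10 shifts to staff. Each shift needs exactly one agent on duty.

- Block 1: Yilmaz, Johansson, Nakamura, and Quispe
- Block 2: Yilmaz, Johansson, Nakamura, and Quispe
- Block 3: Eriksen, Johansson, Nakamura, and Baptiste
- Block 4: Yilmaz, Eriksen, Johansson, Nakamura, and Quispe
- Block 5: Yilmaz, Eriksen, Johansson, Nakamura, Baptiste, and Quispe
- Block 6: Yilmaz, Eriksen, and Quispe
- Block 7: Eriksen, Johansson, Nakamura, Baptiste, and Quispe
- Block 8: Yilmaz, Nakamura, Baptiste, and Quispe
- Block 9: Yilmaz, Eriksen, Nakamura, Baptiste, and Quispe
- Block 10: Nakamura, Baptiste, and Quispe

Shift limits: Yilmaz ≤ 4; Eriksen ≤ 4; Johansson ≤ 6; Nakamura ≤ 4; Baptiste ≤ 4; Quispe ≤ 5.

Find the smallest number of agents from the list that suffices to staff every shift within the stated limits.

10 slots to fill and no one can take more than 6, so at least ⌈10/6⌉ = 2 agents are needed.
Johansson and Quispe alone can cover everything: Block 1→Johansson, Block 2→Johansson, Block 3→Johansson, Block 4→Johansson, Block 5→Johansson, Block 6→Quispe, Block 7→Johansson, Block 8→Quispe, Block 9→Quispe, Block 10→Quispe.

2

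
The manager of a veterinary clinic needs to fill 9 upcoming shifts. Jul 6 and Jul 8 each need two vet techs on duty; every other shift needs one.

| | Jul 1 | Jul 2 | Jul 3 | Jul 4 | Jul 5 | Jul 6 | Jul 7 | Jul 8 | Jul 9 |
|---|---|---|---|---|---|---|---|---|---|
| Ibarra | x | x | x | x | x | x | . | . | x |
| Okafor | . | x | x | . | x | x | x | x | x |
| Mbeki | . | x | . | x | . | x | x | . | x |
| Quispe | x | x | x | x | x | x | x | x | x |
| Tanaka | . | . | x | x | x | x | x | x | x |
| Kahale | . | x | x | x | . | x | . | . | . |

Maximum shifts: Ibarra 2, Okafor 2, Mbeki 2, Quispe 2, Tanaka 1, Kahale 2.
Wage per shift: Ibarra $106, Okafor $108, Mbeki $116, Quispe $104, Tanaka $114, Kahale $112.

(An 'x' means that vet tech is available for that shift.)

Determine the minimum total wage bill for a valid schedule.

Picking the cheapest available vet tech for each shift independently would cost $1150, but that ignores the shift limits.
An optimal schedule: Jul 1→Ibarra, Jul 2→Mbeki, Jul 3→Quispe, Jul 4→Kahale, Jul 5→Ibarra, Jul 6→Tanaka+Kahale, Jul 7→Okafor, Jul 8→Okafor+Quispe, Jul 9→Mbeki.
Total: 106 + 116 + 104 + 112 + 106 + 114 + 112 + 108 + 108 + 104 + 116 = $1206.

$1206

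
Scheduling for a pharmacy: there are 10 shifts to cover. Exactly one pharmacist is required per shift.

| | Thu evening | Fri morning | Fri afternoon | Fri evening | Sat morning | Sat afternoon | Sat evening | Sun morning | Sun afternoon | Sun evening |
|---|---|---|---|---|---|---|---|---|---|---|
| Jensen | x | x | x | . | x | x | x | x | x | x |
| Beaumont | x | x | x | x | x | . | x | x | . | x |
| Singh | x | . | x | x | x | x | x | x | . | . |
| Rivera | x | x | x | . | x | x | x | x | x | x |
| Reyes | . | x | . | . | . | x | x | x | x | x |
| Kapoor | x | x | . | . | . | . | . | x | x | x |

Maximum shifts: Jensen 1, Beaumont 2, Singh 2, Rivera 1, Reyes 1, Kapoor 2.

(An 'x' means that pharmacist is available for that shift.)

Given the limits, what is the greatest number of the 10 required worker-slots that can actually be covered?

9

Total capacity across all pharmacists is 1+2+2+1+1+2 = 9, and 10 slots are needed, so at most 9 can be filled.
An assignment achieving 9: Thu evening→Singh, Fri morning→Reyes, Fri afternoon→Jensen, Fri evening→Beaumont, Sat morning→Beaumont, Sat afternoon→Singh, Sun morning→Kapoor, Sun afternoon→Rivera, Sun evening→Kapoor.
Loads: Jensen 1/1, Beaumont 2/2, Singh 2/2, Rivera 1/1, Reyes 1/1, Kapoor 2/2.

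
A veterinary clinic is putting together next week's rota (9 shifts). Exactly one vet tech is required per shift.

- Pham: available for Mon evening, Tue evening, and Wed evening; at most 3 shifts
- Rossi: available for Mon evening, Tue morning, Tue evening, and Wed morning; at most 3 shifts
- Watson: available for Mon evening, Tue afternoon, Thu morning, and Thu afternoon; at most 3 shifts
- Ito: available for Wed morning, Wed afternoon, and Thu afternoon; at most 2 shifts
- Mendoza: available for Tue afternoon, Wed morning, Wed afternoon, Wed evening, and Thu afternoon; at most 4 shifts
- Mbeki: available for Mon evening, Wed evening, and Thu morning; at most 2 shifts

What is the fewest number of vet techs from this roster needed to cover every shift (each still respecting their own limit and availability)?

9 slots to fill and no one can take more than 4, so at least ⌈9/4⌉ = 3 vet techs are needed.
Rossi, Watson, and Mendoza alone can cover everything: Mon evening→Rossi, Tue morning→Rossi, Tue afternoon→Watson, Tue evening→Rossi, Wed morning→Mendoza, Wed afternoon→Mendoza, Wed evening→Mendoza, Thu morning→Watson, Thu afternoon→Watson.

3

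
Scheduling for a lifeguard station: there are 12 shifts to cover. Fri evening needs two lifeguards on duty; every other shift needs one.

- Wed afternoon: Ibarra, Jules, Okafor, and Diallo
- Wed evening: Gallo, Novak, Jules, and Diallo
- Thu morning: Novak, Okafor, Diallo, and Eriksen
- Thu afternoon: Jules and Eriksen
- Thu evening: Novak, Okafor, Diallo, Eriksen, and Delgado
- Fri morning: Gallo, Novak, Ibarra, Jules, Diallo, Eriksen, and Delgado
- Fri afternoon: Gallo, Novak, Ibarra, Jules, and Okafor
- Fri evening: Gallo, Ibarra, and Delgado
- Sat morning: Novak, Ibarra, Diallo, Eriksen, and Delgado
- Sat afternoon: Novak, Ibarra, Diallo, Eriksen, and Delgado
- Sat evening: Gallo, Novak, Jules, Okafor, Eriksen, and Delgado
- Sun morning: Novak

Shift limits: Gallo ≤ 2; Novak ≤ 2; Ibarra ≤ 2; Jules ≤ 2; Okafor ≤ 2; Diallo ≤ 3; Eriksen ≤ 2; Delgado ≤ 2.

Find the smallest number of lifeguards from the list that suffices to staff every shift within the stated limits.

6

13 slots to fill and no one can take more than 3, so at least ⌈13/3⌉ = 5 lifeguards are needed.
Any 5 lifeguards together have capacity at most 3+2+2+2+2 = 11 < 13 slots, so 5 can never suffice.
Gallo, Novak, Ibarra, Jules, Okafor, and Diallo alone can cover everything: Wed afternoon→Jules, Wed evening→Diallo, Thu morning→Novak, Thu afternoon→Jules, Thu evening→Okafor, Fri morning→Diallo, Fri afternoon→Okafor, Fri evening→Gallo+Ibarra, Sat morning→Ibarra, Sat afternoon→Diallo, Sat evening→Gallo, Sun morning→Novak.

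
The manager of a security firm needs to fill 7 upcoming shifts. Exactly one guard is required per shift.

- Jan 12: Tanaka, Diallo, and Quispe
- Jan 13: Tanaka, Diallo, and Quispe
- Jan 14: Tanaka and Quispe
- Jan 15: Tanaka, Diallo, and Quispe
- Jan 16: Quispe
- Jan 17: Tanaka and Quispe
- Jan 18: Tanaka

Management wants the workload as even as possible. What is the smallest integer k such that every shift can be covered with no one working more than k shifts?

3

With 3 guards and 7 worker-slots to fill, someone must work at least ⌈7/3⌉ = 3 shifts, so k ≥ 3.
k = 3 works: Jan 12→Diallo, Jan 13→Diallo, Jan 14→Tanaka, Jan 15→Diallo, Jan 16→Quispe, Jan 17→Tanaka, Jan 18→Tanaka.
Loads: Tanaka 3, Diallo 3, Quispe 1 — all ≤ 3.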